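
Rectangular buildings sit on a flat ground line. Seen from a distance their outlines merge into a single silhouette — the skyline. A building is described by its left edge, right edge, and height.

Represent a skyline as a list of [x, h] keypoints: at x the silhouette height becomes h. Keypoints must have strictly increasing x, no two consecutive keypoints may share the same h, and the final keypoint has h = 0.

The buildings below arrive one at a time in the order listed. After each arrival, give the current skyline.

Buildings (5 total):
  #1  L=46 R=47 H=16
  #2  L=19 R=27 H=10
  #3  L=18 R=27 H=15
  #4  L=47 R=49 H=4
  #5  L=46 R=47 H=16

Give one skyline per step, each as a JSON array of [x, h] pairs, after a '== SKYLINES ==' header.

== SKYLINES ==
[[46,16],[47,0]]
[[19,10],[27,0],[46,16],[47,0]]
[[18,15],[27,0],[46,16],[47,0]]
[[18,15],[27,0],[46,16],[47,4],[49,0]]
[[18,15],[27,0],[46,16],[47,4],[49,0]]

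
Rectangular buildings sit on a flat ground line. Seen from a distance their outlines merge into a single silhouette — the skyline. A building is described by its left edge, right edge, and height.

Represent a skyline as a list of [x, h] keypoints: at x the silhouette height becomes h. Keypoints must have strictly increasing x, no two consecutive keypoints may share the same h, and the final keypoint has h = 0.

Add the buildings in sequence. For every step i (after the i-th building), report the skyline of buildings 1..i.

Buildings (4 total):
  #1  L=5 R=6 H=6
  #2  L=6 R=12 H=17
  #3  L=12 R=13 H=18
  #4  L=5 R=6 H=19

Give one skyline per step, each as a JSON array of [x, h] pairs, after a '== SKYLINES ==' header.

== SKYLINES ==
[[5,6],[6,0]]
[[5,6],[6,17],[12,0]]
[[5,6],[6,17],[12,18],[13,0]]
[[5,19],[6,17],[12,18],[13,0]]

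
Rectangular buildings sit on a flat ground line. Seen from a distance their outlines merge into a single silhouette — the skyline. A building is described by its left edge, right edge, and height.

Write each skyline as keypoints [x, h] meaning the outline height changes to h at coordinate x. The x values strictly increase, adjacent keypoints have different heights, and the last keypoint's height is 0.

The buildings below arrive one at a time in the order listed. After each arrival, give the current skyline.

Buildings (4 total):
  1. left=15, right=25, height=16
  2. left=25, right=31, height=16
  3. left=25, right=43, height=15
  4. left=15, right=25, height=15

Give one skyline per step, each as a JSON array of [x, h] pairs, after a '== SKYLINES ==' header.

== SKYLINES ==
[[15,16],[25,0]]
[[15,16],[31,0]]
[[15,16],[31,15],[43,0]]
[[15,16],[31,15],[43,0]]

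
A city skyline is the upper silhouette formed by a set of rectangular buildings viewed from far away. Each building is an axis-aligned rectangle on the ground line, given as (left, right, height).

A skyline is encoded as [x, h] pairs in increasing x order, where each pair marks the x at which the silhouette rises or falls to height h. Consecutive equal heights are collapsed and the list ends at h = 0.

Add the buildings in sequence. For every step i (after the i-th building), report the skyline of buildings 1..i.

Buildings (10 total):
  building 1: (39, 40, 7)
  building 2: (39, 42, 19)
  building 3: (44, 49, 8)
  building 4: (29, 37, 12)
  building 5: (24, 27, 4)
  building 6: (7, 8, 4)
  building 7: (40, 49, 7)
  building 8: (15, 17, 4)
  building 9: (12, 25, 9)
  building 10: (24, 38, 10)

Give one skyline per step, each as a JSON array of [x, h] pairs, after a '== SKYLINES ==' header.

== SKYLINES ==
[[39,7],[40,0]]
[[39,19],[42,0]]
[[39,19],[42,0],[44,8],[49,0]]
[[29,12],[37,0],[39,19],[42,0],[44,8],[49,0]]
[[24,4],[27,0],[29,12],[37,0],[39,19],[42,0],[44,8],[49,0]]
[[7,4],[8,0],[24,4],[27,0],[29,12],[37,0],[39,19],[42,0],[44,8],[49,0]]
[[7,4],[8,0],[24,4],[27,0],[29,12],[37,0],[39,19],[42,7],[44,8],[49,0]]
[[7,4],[8,0],[15,4],[17,0],[24,4],[27,0],[29,12],[37,0],[39,19],[42,7],[44,8],[49,0]]
[[7,4],[8,0],[12,9],[25,4],[27,0],[29,12],[37,0],[39,19],[42,7],[44,8],[49,0]]
[[7,4],[8,0],[12,9],[24,10],[29,12],[37,10],[38,0],[39,19],[42,7],[44,8],[49,0]]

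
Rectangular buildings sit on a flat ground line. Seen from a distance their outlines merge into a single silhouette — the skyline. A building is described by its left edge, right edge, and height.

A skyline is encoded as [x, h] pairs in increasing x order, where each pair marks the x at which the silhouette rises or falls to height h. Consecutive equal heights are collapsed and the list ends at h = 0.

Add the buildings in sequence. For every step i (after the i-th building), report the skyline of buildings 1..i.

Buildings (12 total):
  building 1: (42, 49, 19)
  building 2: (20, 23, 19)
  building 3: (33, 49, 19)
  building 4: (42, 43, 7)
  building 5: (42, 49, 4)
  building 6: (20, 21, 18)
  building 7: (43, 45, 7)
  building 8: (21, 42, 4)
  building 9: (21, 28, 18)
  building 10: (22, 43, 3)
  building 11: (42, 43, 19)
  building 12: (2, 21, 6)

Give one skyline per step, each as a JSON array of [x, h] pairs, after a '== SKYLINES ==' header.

== SKYLINES ==
[[42,19],[49,0]]
[[20,19],[23,0],[42,19],[49,0]]
[[20,19],[23,0],[33,19],[49,0]]
[[20,19],[23,0],[33,19],[49,0]]
[[20,19],[23,0],[33,19],[49,0]]
[[20,19],[23,0],[33,19],[49,0]]
[[20,19],[23,0],[33,19],[49,0]]
[[20,19],[23,4],[33,19],[49,0]]
[[20,19],[23,18],[28,4],[33,19],[49,0]]
[[20,19],[23,18],[28,4],[33,19],[49,0]]
[[20,19],[23,18],[28,4],[33,19],[49,0]]
[[2,6],[20,19],[23,18],[28,4],[33,19],[49,0]]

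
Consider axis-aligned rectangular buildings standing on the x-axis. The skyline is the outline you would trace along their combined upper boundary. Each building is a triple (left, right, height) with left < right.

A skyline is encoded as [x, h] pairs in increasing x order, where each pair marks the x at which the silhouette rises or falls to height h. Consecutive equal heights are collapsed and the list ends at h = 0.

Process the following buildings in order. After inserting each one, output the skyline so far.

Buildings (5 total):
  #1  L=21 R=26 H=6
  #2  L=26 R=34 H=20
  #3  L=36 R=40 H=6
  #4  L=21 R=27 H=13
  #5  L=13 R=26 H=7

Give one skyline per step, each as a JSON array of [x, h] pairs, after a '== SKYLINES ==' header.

== SKYLINES ==
[[21,6],[26,0]]
[[21,6],[26,20],[34,0]]
[[21,6],[26,20],[34,0],[36,6],[40,0]]
[[21,13],[26,20],[34,0],[36,6],[40,0]]
[[13,7],[21,13],[26,20],[34,0],[36,6],[40,0]]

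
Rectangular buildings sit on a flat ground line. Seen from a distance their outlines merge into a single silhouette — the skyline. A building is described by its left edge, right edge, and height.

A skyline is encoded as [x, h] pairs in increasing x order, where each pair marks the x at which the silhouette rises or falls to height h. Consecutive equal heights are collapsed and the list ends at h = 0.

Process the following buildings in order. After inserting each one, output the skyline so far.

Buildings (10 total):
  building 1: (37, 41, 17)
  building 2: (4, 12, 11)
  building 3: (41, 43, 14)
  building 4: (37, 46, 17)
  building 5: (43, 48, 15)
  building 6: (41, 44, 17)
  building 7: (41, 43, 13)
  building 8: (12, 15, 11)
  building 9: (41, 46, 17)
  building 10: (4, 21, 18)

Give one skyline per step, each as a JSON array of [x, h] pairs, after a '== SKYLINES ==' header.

== SKYLINES ==
[[37,17],[41,0]]
[[4,11],[12,0],[37,17],[41,0]]
[[4,11],[12,0],[37,17],[41,14],[43,0]]
[[4,11],[12,0],[37,17],[46,0]]
[[4,11],[12,0],[37,17],[46,15],[48,0]]
[[4,11],[12,0],[37,17],[46,15],[48,0]]
[[4,11],[12,0],[37,17],[46,15],[48,0]]
[[4,11],[15,0],[37,17],[46,15],[48,0]]
[[4,11],[15,0],[37,17],[46,15],[48,0]]
[[4,18],[21,0],[37,17],[46,15],[48,0]]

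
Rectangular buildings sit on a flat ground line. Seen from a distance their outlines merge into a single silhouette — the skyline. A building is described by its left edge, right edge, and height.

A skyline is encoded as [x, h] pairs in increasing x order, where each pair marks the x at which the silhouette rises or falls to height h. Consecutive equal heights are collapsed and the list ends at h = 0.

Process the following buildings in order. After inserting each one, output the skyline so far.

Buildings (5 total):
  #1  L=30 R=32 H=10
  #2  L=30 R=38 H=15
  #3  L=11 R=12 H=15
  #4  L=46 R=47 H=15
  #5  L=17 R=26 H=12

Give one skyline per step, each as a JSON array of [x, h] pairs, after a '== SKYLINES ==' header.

== SKYLINES ==
[[30,10],[32,0]]
[[30,15],[38,0]]
[[11,15],[12,0],[30,15],[38,0]]
[[11,15],[12,0],[30,15],[38,0],[46,15],[47,0]]
[[11,15],[12,0],[17,12],[26,0],[30,15],[38,0],[46,15],[47,0]]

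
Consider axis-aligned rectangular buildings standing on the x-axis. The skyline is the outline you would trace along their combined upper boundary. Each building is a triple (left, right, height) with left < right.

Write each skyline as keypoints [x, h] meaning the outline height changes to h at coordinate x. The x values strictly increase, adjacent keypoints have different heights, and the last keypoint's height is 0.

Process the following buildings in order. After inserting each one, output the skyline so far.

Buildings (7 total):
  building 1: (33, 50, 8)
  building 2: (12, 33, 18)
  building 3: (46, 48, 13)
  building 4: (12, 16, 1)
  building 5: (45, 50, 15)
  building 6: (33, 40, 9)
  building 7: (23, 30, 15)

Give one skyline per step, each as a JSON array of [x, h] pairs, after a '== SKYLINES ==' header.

== SKYLINES ==
[[33,8],[50,0]]
[[12,18],[33,8],[50,0]]
[[12,18],[33,8],[46,13],[48,8],[50,0]]
[[12,18],[33,8],[46,13],[48,8],[50,0]]
[[12,18],[33,8],[45,15],[50,0]]
[[12,18],[33,9],[40,8],[45,15],[50,0]]
[[12,18],[33,9],[40,8],[45,15],[50,0]]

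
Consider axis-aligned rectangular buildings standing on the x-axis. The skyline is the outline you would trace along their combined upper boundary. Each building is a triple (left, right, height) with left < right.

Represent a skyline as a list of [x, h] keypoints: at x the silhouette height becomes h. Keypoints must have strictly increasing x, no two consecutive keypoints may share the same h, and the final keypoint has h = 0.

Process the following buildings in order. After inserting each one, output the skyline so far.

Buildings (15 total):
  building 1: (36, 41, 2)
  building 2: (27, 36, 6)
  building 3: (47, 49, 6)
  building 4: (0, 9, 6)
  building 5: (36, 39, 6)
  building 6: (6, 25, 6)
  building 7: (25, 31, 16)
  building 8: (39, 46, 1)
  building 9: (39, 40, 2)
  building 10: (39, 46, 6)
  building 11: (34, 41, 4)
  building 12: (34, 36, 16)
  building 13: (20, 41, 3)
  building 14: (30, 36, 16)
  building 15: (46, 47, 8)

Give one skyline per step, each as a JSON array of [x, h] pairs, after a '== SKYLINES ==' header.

== SKYLINES ==
[[36,2],[41,0]]
[[27,6],[36,2],[41,0]]
[[27,6],[36,2],[41,0],[47,6],[49,0]]
[[0,6],[9,0],[27,6],[36,2],[41,0],[47,6],[49,0]]
[[0,6],[9,0],[27,6],[39,2],[41,0],[47,6],[49,0]]
[[0,6],[25,0],[27,6],[39,2],[41,0],[47,6],[49,0]]
[[0,6],[25,16],[31,6],[39,2],[41,0],[47,6],[49,0]]
[[0,6],[25,16],[31,6],[39,2],[41,1],[46,0],[47,6],[49,0]]
[[0,6],[25,16],[31,6],[39,2],[41,1],[46,0],[47,6],[49,0]]
[[0,6],[25,16],[31,6],[46,0],[47,6],[49,0]]
[[0,6],[25,16],[31,6],[46,0],[47,6],[49,0]]
[[0,6],[25,16],[31,6],[34,16],[36,6],[46,0],[47,6],[49,0]]
[[0,6],[25,16],[31,6],[34,16],[36,6],[46,0],[47,6],[49,0]]
[[0,6],[25,16],[36,6],[46,0],[47,6],[49,0]]
[[0,6],[25,16],[36,6],[46,8],[47,6],[49,0]]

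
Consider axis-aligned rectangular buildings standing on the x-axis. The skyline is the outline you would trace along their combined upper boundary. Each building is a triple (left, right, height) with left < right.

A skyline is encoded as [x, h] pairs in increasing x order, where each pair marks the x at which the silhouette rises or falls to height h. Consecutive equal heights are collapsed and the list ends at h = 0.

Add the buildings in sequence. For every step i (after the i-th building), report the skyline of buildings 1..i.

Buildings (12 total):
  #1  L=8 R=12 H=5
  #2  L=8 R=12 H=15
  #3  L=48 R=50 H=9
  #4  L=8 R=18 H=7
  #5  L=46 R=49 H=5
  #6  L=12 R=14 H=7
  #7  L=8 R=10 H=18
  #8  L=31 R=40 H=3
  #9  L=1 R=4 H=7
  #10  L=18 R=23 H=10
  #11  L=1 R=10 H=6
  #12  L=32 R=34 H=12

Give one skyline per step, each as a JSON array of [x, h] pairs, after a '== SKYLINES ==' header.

== SKYLINES ==
[[8,5],[12,0]]
[[8,15],[12,0]]
[[8,15],[12,0],[48,9],[50,0]]
[[8,15],[12,7],[18,0],[48,9],[50,0]]
[[8,15],[12,7],[18,0],[46,5],[48,9],[50,0]]
[[8,15],[12,7],[18,0],[46,5],[48,9],[50,0]]
[[8,18],[10,15],[12,7],[18,0],[46,5],[48,9],[50,0]]
[[8,18],[10,15],[12,7],[18,0],[31,3],[40,0],[46,5],[48,9],[50,0]]
[[1,7],[4,0],[8,18],[10,15],[12,7],[18,0],[31,3],[40,0],[46,5],[48,9],[50,0]]
[[1,7],[4,0],[8,18],[10,15],[12,7],[18,10],[23,0],[31,3],[40,0],[46,5],[48,9],[50,0]]
[[1,7],[4,6],[8,18],[10,15],[12,7],[18,10],[23,0],[31,3],[40,0],[46,5],[48,9],[50,0]]
[[1,7],[4,6],[8,18],[10,15],[12,7],[18,10],[23,0],[31,3],[32,12],[34,3],[40,0],[46,5],[48,9],[50,0]]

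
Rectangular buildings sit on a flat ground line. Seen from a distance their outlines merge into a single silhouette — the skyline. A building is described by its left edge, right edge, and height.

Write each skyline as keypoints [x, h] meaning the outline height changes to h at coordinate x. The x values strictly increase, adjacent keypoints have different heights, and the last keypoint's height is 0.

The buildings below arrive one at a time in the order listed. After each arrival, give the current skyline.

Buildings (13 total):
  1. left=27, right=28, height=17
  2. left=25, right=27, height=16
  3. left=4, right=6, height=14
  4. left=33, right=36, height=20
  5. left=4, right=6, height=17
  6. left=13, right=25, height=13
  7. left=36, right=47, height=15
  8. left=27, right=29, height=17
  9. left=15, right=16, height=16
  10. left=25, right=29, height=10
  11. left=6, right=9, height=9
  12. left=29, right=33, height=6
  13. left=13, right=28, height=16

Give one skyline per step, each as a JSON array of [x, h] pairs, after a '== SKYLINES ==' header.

== SKYLINES ==
[[27,17],[28,0]]
[[25,16],[27,17],[28,0]]
[[4,14],[6,0],[25,16],[27,17],[28,0]]
[[4,14],[6,0],[25,16],[27,17],[28,0],[33,20],[36,0]]
[[4,17],[6,0],[25,16],[27,17],[28,0],[33,20],[36,0]]
[[4,17],[6,0],[13,13],[25,16],[27,17],[28,0],[33,20],[36,0]]
[[4,17],[6,0],[13,13],[25,16],[27,17],[28,0],[33,20],[36,15],[47,0]]
[[4,17],[6,0],[13,13],[25,16],[27,17],[29,0],[33,20],[36,15],[47,0]]
[[4,17],[6,0],[13,13],[15,16],[16,13],[25,16],[27,17],[29,0],[33,20],[36,15],[47,0]]
[[4,17],[6,0],[13,13],[15,16],[16,13],[25,16],[27,17],[29,0],[33,20],[36,15],[47,0]]
[[4,17],[6,9],[9,0],[13,13],[15,16],[16,13],[25,16],[27,17],[29,0],[33,20],[36,15],[47,0]]
[[4,17],[6,9],[9,0],[13,13],[15,16],[16,13],[25,16],[27,17],[29,6],[33,20],[36,15],[47,0]]
[[4,17],[6,9],[9,0],[13,16],[27,17],[29,6],[33,20],[36,15],[47,0]]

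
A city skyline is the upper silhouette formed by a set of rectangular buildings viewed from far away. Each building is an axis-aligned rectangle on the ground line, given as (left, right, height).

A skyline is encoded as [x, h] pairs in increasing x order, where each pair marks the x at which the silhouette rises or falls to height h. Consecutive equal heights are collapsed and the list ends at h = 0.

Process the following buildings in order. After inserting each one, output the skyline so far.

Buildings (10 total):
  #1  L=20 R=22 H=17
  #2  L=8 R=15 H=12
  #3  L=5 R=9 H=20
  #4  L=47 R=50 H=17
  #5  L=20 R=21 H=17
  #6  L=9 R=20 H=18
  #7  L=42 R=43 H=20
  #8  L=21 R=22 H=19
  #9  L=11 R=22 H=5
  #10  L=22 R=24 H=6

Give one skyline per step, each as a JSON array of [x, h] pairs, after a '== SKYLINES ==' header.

== SKYLINES ==
[[20,17],[22,0]]
[[8,12],[15,0],[20,17],[22,0]]
[[5,20],[9,12],[15,0],[20,17],[22,0]]
[[5,20],[9,12],[15,0],[20,17],[22,0],[47,17],[50,0]]
[[5,20],[9,12],[15,0],[20,17],[22,0],[47,17],[50,0]]
[[5,20],[9,18],[20,17],[22,0],[47,17],[50,0]]
[[5,20],[9,18],[20,17],[22,0],[42,20],[43,0],[47,17],[50,0]]
[[5,20],[9,18],[20,17],[21,19],[22,0],[42,20],[43,0],[47,17],[50,0]]
[[5,20],[9,18],[20,17],[21,19],[22,0],[42,20],[43,0],[47,17],[50,0]]
[[5,20],[9,18],[20,17],[21,19],[22,6],[24,0],[42,20],[43,0],[47,17],[50,0]]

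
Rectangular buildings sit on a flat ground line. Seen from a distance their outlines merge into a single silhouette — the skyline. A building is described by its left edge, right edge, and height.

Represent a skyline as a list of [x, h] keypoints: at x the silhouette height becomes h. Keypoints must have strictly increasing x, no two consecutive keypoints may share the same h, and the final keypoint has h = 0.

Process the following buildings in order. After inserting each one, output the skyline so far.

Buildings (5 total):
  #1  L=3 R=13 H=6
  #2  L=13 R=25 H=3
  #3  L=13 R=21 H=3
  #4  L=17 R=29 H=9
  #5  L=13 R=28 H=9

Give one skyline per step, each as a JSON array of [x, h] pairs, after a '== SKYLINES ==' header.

== SKYLINES ==
[[3,6],[13,0]]
[[3,6],[13,3],[25,0]]
[[3,6],[13,3],[25,0]]
[[3,6],[13,3],[17,9],[29,0]]
[[3,6],[13,9],[29,0]]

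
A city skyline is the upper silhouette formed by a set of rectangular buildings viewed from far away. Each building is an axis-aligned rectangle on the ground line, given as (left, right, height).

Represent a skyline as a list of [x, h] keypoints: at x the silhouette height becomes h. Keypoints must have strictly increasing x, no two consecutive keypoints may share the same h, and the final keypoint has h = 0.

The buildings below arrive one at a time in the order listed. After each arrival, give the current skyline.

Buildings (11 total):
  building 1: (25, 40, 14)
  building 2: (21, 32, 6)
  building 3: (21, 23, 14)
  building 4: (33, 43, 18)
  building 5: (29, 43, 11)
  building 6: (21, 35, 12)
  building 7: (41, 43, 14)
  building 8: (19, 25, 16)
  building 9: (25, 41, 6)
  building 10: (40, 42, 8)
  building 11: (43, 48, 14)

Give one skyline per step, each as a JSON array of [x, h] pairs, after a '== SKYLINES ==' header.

== SKYLINES ==
[[25,14],[40,0]]
[[21,6],[25,14],[40,0]]
[[21,14],[23,6],[25,14],[40,0]]
[[21,14],[23,6],[25,14],[33,18],[43,0]]
[[21,14],[23,6],[25,14],[33,18],[43,0]]
[[21,14],[23,12],[25,14],[33,18],[43,0]]
[[21,14],[23,12],[25,14],[33,18],[43,0]]
[[19,16],[25,14],[33,18],[43,0]]
[[19,16],[25,14],[33,18],[43,0]]
[[19,16],[25,14],[33,18],[43,0]]
[[19,16],[25,14],[33,18],[43,14],[48,0]]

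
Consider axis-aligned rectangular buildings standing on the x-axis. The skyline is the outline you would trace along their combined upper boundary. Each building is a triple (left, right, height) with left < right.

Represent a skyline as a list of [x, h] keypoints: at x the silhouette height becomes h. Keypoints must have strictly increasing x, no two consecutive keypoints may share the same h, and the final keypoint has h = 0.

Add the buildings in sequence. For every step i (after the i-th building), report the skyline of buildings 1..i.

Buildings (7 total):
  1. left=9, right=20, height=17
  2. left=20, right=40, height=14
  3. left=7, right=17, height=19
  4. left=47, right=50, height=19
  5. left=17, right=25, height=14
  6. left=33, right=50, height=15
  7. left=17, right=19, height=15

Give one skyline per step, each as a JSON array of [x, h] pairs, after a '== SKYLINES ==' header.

== SKYLINES ==
[[9,17],[20,0]]
[[9,17],[20,14],[40,0]]
[[7,19],[17,17],[20,14],[40,0]]
[[7,19],[17,17],[20,14],[40,0],[47,19],[50,0]]
[[7,19],[17,17],[20,14],[40,0],[47,19],[50,0]]
[[7,19],[17,17],[20,14],[33,15],[47,19],[50,0]]
[[7,19],[17,17],[20,14],[33,15],[47,19],[50,0]]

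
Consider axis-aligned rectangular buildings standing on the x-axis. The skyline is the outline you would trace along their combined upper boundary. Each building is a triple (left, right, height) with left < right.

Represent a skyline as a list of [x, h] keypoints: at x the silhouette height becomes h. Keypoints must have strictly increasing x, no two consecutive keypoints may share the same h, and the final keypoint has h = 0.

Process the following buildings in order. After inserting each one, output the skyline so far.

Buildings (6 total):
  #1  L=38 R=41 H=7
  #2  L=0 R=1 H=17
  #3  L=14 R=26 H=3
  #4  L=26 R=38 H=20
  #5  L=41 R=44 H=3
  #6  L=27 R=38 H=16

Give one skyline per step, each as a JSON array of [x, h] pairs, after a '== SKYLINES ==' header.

== SKYLINES ==
[[38,7],[41,0]]
[[0,17],[1,0],[38,7],[41,0]]
[[0,17],[1,0],[14,3],[26,0],[38,7],[41,0]]
[[0,17],[1,0],[14,3],[26,20],[38,7],[41,0]]
[[0,17],[1,0],[14,3],[26,20],[38,7],[41,3],[44,0]]
[[0,17],[1,0],[14,3],[26,20],[38,7],[41,3],[44,0]]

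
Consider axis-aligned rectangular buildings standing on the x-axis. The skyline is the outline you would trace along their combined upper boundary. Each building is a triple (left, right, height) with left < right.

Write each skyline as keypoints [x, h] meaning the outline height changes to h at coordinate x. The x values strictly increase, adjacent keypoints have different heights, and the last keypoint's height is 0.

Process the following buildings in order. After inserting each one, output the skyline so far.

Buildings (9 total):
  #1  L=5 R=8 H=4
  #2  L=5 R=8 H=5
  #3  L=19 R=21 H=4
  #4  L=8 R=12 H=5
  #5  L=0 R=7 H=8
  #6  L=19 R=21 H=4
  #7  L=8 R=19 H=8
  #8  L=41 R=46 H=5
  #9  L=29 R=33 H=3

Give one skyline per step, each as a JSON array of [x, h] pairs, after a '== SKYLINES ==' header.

== SKYLINES ==
[[5,4],[8,0]]
[[5,5],[8,0]]
[[5,5],[8,0],[19,4],[21,0]]
[[5,5],[12,0],[19,4],[21,0]]
[[0,8],[7,5],[12,0],[19,4],[21,0]]
[[0,8],[7,5],[12,0],[19,4],[21,0]]
[[0,8],[7,5],[8,8],[19,4],[21,0]]
[[0,8],[7,5],[8,8],[19,4],[21,0],[41,5],[46,0]]
[[0,8],[7,5],[8,8],[19,4],[21,0],[29,3],[33,0],[41,5],[46,0]]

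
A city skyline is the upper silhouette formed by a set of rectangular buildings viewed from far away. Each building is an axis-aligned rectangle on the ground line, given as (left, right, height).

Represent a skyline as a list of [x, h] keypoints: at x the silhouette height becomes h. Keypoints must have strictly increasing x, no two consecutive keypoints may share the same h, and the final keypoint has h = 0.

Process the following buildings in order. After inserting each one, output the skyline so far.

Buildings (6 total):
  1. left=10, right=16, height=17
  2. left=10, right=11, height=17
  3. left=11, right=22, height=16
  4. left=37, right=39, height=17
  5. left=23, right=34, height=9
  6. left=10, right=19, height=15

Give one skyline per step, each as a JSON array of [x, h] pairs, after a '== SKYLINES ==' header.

== SKYLINES ==
[[10,17],[16,0]]
[[10,17],[16,0]]
[[10,17],[16,16],[22,0]]
[[10,17],[16,16],[22,0],[37,17],[39,0]]
[[10,17],[16,16],[22,0],[23,9],[34,0],[37,17],[39,0]]
[[10,17],[16,16],[22,0],[23,9],[34,0],[37,17],[39,0]]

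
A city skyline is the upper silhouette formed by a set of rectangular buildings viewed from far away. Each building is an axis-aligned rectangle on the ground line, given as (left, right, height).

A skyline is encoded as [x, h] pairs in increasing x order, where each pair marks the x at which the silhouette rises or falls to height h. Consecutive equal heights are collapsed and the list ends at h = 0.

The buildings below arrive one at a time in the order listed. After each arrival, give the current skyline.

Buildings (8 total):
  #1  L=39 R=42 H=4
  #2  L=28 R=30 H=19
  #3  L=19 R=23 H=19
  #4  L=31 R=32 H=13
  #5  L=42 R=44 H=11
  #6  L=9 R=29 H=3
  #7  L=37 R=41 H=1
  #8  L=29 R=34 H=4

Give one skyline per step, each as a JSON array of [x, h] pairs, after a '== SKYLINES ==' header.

== SKYLINES ==
[[39,4],[42,0]]
[[28,19],[30,0],[39,4],[42,0]]
[[19,19],[23,0],[28,19],[30,0],[39,4],[42,0]]
[[19,19],[23,0],[28,19],[30,0],[31,13],[32,0],[39,4],[42,0]]
[[19,19],[23,0],[28,19],[30,0],[31,13],[32,0],[39,4],[42,11],[44,0]]
[[9,3],[19,19],[23,3],[28,19],[30,0],[31,13],[32,0],[39,4],[42,11],[44,0]]
[[9,3],[19,19],[23,3],[28,19],[30,0],[31,13],[32,0],[37,1],[39,4],[42,11],[44,0]]
[[9,3],[19,19],[23,3],[28,19],[30,4],[31,13],[32,4],[34,0],[37,1],[39,4],[42,11],[44,0]]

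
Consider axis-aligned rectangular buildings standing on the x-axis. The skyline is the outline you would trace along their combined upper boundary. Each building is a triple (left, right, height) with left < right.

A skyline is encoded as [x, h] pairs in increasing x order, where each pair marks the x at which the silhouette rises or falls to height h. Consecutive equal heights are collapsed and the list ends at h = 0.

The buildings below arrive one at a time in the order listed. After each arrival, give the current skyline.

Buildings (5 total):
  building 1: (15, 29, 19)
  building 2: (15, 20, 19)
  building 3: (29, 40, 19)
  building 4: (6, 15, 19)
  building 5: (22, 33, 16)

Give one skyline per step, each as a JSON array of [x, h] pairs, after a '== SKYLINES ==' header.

== SKYLINES ==
[[15,19],[29,0]]
[[15,19],[29,0]]
[[15,19],[40,0]]
[[6,19],[40,0]]
[[6,19],[40,0]]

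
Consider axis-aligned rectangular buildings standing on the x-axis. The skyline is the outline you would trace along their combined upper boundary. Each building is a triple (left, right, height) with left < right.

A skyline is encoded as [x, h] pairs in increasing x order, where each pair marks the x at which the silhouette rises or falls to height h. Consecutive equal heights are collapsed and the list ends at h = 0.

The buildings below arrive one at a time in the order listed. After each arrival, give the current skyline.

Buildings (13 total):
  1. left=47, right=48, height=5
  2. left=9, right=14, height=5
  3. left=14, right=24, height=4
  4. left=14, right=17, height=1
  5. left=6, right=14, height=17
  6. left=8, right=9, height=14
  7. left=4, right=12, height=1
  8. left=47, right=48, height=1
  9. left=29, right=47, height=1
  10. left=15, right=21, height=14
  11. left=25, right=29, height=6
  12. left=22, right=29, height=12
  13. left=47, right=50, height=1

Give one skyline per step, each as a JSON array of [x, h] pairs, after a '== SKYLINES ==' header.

== SKYLINES ==
[[47,5],[48,0]]
[[9,5],[14,0],[47,5],[48,0]]
[[9,5],[14,4],[24,0],[47,5],[48,0]]
[[9,5],[14,4],[24,0],[47,5],[48,0]]
[[6,17],[14,4],[24,0],[47,5],[48,0]]
[[6,17],[14,4],[24,0],[47,5],[48,0]]
[[4,1],[6,17],[14,4],[24,0],[47,5],[48,0]]
[[4,1],[6,17],[14,4],[24,0],[47,5],[48,0]]
[[4,1],[6,17],[14,4],[24,0],[29,1],[47,5],[48,0]]
[[4,1],[6,17],[14,4],[15,14],[21,4],[24,0],[29,1],[47,5],[48,0]]
[[4,1],[6,17],[14,4],[15,14],[21,4],[24,0],[25,6],[29,1],[47,5],[48,0]]
[[4,1],[6,17],[14,4],[15,14],[21,4],[22,12],[29,1],[47,5],[48,0]]
[[4,1],[6,17],[14,4],[15,14],[21,4],[22,12],[29,1],[47,5],[48,1],[50,0]]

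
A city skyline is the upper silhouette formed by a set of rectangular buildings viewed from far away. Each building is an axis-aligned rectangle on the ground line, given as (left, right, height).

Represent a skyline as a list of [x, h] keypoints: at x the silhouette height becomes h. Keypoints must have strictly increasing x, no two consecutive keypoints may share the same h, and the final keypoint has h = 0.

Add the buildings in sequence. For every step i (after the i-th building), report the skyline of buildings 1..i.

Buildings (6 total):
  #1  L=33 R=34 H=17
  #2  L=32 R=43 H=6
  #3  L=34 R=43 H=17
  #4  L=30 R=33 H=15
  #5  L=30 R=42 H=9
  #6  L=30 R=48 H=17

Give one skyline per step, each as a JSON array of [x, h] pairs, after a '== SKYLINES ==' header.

== SKYLINES ==
[[33,17],[34,0]]
[[32,6],[33,17],[34,6],[43,0]]
[[32,6],[33,17],[43,0]]
[[30,15],[33,17],[43,0]]
[[30,15],[33,17],[43,0]]
[[30,17],[48,0]]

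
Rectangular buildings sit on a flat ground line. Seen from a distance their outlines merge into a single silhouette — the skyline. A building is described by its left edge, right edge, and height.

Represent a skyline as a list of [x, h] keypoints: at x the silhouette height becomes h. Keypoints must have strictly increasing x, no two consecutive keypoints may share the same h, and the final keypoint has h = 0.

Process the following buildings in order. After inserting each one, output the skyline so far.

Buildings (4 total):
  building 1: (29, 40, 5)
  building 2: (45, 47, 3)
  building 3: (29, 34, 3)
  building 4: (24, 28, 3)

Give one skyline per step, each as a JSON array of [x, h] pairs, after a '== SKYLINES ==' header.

== SKYLINES ==
[[29,5],[40,0]]
[[29,5],[40,0],[45,3],[47,0]]
[[29,5],[40,0],[45,3],[47,0]]
[[24,3],[28,0],[29,5],[40,0],[45,3],[47,0]]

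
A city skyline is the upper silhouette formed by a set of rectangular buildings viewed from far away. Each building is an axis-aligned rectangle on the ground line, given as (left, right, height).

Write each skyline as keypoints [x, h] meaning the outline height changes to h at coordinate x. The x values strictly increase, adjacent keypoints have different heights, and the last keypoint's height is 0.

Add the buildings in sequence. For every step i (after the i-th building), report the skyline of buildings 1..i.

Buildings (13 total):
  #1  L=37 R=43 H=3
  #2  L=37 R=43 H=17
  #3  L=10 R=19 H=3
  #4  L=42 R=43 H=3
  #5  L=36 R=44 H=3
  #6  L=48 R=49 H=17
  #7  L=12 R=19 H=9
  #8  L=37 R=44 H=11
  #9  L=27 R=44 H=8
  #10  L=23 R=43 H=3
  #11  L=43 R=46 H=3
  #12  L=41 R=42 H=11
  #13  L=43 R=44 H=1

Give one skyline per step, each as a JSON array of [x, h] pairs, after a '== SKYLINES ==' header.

== SKYLINES ==
[[37,3],[43,0]]
[[37,17],[43,0]]
[[10,3],[19,0],[37,17],[43,0]]
[[10,3],[19,0],[37,17],[43,0]]
[[10,3],[19,0],[36,3],[37,17],[43,3],[44,0]]
[[10,3],[19,0],[36,3],[37,17],[43,3],[44,0],[48,17],[49,0]]
[[10,3],[12,9],[19,0],[36,3],[37,17],[43,3],[44,0],[48,17],[49,0]]
[[10,3],[12,9],[19,0],[36,3],[37,17],[43,11],[44,0],[48,17],[49,0]]
[[10,3],[12,9],[19,0],[27,8],[37,17],[43,11],[44,0],[48,17],[49,0]]
[[10,3],[12,9],[19,0],[23,3],[27,8],[37,17],[43,11],[44,0],[48,17],[49,0]]
[[10,3],[12,9],[19,0],[23,3],[27,8],[37,17],[43,11],[44,3],[46,0],[48,17],[49,0]]
[[10,3],[12,9],[19,0],[23,3],[27,8],[37,17],[43,11],[44,3],[46,0],[48,17],[49,0]]
[[10,3],[12,9],[19,0],[23,3],[27,8],[37,17],[43,11],[44,3],[46,0],[48,17],[49,0]]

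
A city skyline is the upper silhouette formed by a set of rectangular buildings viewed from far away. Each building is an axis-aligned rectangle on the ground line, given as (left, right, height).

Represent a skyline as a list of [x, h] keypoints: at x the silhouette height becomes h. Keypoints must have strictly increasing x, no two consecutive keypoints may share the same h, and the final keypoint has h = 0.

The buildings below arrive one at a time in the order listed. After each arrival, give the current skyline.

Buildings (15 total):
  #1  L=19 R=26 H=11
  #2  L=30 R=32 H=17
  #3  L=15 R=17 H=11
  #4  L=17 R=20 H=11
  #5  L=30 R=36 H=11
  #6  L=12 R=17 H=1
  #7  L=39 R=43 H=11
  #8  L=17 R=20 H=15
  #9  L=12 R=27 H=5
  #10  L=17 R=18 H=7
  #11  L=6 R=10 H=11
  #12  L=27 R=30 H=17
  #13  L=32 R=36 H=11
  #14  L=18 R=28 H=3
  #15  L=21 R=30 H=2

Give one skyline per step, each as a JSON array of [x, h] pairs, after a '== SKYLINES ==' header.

== SKYLINES ==
[[19,11],[26,0]]
[[19,11],[26,0],[30,17],[32,0]]
[[15,11],[17,0],[19,11],[26,0],[30,17],[32,0]]
[[15,11],[26,0],[30,17],[32,0]]
[[15,11],[26,0],[30,17],[32,11],[36,0]]
[[12,1],[15,11],[26,0],[30,17],[32,11],[36,0]]
[[12,1],[15,11],[26,0],[30,17],[32,11],[36,0],[39,11],[43,0]]
[[12,1],[15,11],[17,15],[20,11],[26,0],[30,17],[32,11],[36,0],[39,11],[43,0]]
[[12,5],[15,11],[17,15],[20,11],[26,5],[27,0],[30,17],[32,11],[36,0],[39,11],[43,0]]
[[12,5],[15,11],[17,15],[20,11],[26,5],[27,0],[30,17],[32,11],[36,0],[39,11],[43,0]]
[[6,11],[10,0],[12,5],[15,11],[17,15],[20,11],[26,5],[27,0],[30,17],[32,11],[36,0],[39,11],[43,0]]
[[6,11],[10,0],[12,5],[15,11],[17,15],[20,11],[26,5],[27,17],[32,11],[36,0],[39,11],[43,0]]
[[6,11],[10,0],[12,5],[15,11],[17,15],[20,11],[26,5],[27,17],[32,11],[36,0],[39,11],[43,0]]
[[6,11],[10,0],[12,5],[15,11],[17,15],[20,11],[26,5],[27,17],[32,11],[36,0],[39,11],[43,0]]
[[6,11],[10,0],[12,5],[15,11],[17,15],[20,11],[26,5],[27,17],[32,11],[36,0],[39,11],[43,0]]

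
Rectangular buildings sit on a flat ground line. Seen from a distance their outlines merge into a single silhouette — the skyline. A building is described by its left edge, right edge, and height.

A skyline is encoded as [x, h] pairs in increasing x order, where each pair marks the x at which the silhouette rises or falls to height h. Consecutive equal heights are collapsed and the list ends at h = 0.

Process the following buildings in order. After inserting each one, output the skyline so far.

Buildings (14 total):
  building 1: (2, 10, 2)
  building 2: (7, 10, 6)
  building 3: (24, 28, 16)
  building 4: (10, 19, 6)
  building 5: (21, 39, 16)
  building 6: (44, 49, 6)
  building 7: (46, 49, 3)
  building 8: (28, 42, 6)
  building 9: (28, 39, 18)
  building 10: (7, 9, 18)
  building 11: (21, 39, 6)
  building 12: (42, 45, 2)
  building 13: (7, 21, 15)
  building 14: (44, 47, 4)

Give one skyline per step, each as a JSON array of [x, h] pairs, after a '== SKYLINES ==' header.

== SKYLINES ==
[[2,2],[10,0]]
[[2,2],[7,6],[10,0]]
[[2,2],[7,6],[10,0],[24,16],[28,0]]
[[2,2],[7,6],[19,0],[24,16],[28,0]]
[[2,2],[7,6],[19,0],[21,16],[39,0]]
[[2,2],[7,6],[19,0],[21,16],[39,0],[44,6],[49,0]]
[[2,2],[7,6],[19,0],[21,16],[39,0],[44,6],[49,0]]
[[2,2],[7,6],[19,0],[21,16],[39,6],[42,0],[44,6],[49,0]]
[[2,2],[7,6],[19,0],[21,16],[28,18],[39,6],[42,0],[44,6],[49,0]]
[[2,2],[7,18],[9,6],[19,0],[21,16],[28,18],[39,6],[42,0],[44,6],[49,0]]
[[2,2],[7,18],[9,6],[19,0],[21,16],[28,18],[39,6],[42,0],[44,6],[49,0]]
[[2,2],[7,18],[9,6],[19,0],[21,16],[28,18],[39,6],[42,2],[44,6],[49,0]]
[[2,2],[7,18],[9,15],[21,16],[28,18],[39,6],[42,2],[44,6],[49,0]]
[[2,2],[7,18],[9,15],[21,16],[28,18],[39,6],[42,2],[44,6],[49,0]]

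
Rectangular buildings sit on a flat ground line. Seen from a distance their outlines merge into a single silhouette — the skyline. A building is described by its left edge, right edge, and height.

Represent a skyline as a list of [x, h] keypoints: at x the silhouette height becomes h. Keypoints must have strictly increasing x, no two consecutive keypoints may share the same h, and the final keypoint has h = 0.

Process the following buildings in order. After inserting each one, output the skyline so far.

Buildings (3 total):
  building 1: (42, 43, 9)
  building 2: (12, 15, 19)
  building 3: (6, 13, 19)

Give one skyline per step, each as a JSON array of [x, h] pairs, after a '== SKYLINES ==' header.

== SKYLINES ==
[[42,9],[43,0]]
[[12,19],[15,0],[42,9],[43,0]]
[[6,19],[15,0],[42,9],[43,0]]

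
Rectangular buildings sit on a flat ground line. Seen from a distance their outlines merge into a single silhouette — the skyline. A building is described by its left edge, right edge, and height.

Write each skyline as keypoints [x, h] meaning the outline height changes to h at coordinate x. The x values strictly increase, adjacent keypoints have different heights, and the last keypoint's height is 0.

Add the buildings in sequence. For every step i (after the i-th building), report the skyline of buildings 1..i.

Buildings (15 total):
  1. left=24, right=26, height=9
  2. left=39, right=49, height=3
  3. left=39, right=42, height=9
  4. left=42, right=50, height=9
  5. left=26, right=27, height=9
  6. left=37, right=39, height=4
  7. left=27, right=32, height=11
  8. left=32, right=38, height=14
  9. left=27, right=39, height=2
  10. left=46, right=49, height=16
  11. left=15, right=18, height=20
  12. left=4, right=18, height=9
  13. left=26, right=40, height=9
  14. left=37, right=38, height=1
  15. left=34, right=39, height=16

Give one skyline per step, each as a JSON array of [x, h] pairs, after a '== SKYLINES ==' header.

== SKYLINES ==
[[24,9],[26,0]]
[[24,9],[26,0],[39,3],[49,0]]
[[24,9],[26,0],[39,9],[42,3],[49,0]]
[[24,9],[26,0],[39,9],[50,0]]
[[24,9],[27,0],[39,9],[50,0]]
[[24,9],[27,0],[37,4],[39,9],[50,0]]
[[24,9],[27,11],[32,0],[37,4],[39,9],[50,0]]
[[24,9],[27,11],[32,14],[38,4],[39,9],[50,0]]
[[24,9],[27,11],[32,14],[38,4],[39,9],[50,0]]
[[24,9],[27,11],[32,14],[38,4],[39,9],[46,16],[49,9],[50,0]]
[[15,20],[18,0],[24,9],[27,11],[32,14],[38,4],[39,9],[46,16],[49,9],[50,0]]
[[4,9],[15,20],[18,0],[24,9],[27,11],[32,14],[38,4],[39,9],[46,16],[49,9],[50,0]]
[[4,9],[15,20],[18,0],[24,9],[27,11],[32,14],[38,9],[46,16],[49,9],[50,0]]
[[4,9],[15,20],[18,0],[24,9],[27,11],[32,14],[38,9],[46,16],[49,9],[50,0]]
[[4,9],[15,20],[18,0],[24,9],[27,11],[32,14],[34,16],[39,9],[46,16],[49,9],[50,0]]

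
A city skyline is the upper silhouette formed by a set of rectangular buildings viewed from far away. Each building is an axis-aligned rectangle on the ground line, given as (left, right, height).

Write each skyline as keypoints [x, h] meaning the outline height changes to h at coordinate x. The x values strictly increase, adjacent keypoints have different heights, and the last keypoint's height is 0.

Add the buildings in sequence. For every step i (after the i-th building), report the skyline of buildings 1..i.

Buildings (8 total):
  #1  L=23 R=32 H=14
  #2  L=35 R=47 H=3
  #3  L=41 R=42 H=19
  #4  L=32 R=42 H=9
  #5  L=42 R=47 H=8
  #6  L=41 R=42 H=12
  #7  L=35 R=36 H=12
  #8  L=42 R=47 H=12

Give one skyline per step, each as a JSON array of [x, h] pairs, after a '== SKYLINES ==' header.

== SKYLINES ==
[[23,14],[32,0]]
[[23,14],[32,0],[35,3],[47,0]]
[[23,14],[32,0],[35,3],[41,19],[42,3],[47,0]]
[[23,14],[32,9],[41,19],[42,3],[47,0]]
[[23,14],[32,9],[41,19],[42,8],[47,0]]
[[23,14],[32,9],[41,19],[42,8],[47,0]]
[[23,14],[32,9],[35,12],[36,9],[41,19],[42,8],[47,0]]
[[23,14],[32,9],[35,12],[36,9],[41,19],[42,12],[47,0]]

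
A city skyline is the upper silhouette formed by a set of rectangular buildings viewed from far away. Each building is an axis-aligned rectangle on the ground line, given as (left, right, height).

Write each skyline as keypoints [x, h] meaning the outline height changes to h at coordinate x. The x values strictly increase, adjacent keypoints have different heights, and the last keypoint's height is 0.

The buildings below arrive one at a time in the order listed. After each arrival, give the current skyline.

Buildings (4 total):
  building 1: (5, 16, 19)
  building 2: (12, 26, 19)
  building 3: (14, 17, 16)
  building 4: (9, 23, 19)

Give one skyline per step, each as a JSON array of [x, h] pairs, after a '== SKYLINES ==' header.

== SKYLINES ==
[[5,19],[16,0]]
[[5,19],[26,0]]
[[5,19],[26,0]]
[[5,19],[26,0]]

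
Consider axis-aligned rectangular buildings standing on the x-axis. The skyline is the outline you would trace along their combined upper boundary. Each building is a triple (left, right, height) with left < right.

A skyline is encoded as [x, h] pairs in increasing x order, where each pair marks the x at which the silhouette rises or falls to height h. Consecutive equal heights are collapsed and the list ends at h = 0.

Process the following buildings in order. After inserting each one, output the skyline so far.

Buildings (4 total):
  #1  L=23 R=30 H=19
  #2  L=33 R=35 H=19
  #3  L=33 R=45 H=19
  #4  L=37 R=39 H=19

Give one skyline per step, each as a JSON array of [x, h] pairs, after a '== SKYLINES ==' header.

== SKYLINES ==
[[23,19],[30,0]]
[[23,19],[30,0],[33,19],[35,0]]
[[23,19],[30,0],[33,19],[45,0]]
[[23,19],[30,0],[33,19],[45,0]]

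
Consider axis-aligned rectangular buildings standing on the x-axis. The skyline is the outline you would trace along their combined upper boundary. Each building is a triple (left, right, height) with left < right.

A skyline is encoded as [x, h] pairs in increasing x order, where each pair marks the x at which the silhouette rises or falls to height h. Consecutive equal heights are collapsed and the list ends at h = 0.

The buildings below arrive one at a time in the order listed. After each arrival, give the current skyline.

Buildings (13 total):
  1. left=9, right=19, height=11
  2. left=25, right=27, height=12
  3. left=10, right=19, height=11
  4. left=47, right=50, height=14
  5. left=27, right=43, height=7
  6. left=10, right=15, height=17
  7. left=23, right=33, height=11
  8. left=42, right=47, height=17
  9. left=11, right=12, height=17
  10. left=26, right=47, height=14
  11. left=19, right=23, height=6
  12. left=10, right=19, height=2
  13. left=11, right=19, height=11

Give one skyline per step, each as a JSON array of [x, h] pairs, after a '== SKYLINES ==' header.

== SKYLINES ==
[[9,11],[19,0]]
[[9,11],[19,0],[25,12],[27,0]]
[[9,11],[19,0],[25,12],[27,0]]
[[9,11],[19,0],[25,12],[27,0],[47,14],[50,0]]
[[9,11],[19,0],[25,12],[27,7],[43,0],[47,14],[50,0]]
[[9,11],[10,17],[15,11],[19,0],[25,12],[27,7],[43,0],[47,14],[50,0]]
[[9,11],[10,17],[15,11],[19,0],[23,11],[25,12],[27,11],[33,7],[43,0],[47,14],[50,0]]
[[9,11],[10,17],[15,11],[19,0],[23,11],[25,12],[27,11],[33,7],[42,17],[47,14],[50,0]]
[[9,11],[10,17],[15,11],[19,0],[23,11],[25,12],[27,11],[33,7],[42,17],[47,14],[50,0]]
[[9,11],[10,17],[15,11],[19,0],[23,11],[25,12],[26,14],[42,17],[47,14],[50,0]]
[[9,11],[10,17],[15,11],[19,6],[23,11],[25,12],[26,14],[42,17],[47,14],[50,0]]
[[9,11],[10,17],[15,11],[19,6],[23,11],[25,12],[26,14],[42,17],[47,14],[50,0]]
[[9,11],[10,17],[15,11],[19,6],[23,11],[25,12],[26,14],[42,17],[47,14],[50,0]]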